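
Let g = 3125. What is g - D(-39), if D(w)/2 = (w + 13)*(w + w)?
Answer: -931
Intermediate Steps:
D(w) = 4*w*(13 + w) (D(w) = 2*((w + 13)*(w + w)) = 2*((13 + w)*(2*w)) = 2*(2*w*(13 + w)) = 4*w*(13 + w))
g - D(-39) = 3125 - 4*(-39)*(13 - 39) = 3125 - 4*(-39)*(-26) = 3125 - 1*4056 = 3125 - 4056 = -931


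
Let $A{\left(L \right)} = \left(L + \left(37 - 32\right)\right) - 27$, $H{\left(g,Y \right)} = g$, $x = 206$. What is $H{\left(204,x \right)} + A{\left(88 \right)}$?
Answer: $270$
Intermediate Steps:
$A{\left(L \right)} = -22 + L$ ($A{\left(L \right)} = \left(L + \left(37 - 32\right)\right) - 27 = \left(L + 5\right) - 27 = \left(5 + L\right) - 27 = -22 + L$)
$H{\left(204,x \right)} + A{\left(88 \right)} = 204 + \left(-22 + 88\right) = 204 + 66 = 270$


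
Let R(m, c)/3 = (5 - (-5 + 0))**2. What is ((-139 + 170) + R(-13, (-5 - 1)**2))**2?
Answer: 109561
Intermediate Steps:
R(m, c) = 300 (R(m, c) = 3*(5 - (-5 + 0))**2 = 3*(5 - 1*(-5))**2 = 3*(5 + 5)**2 = 3*10**2 = 3*100 = 300)
((-139 + 170) + R(-13, (-5 - 1)**2))**2 = ((-139 + 170) + 300)**2 = (31 + 300)**2 = 331**2 = 109561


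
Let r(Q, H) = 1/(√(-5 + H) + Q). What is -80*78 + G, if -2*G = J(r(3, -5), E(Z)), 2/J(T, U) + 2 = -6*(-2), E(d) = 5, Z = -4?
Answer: -62401/10 ≈ -6240.1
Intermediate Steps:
r(Q, H) = 1/(Q + √(-5 + H))
J(T, U) = ⅕ (J(T, U) = 2/(-2 - 6*(-2)) = 2/(-2 + 12) = 2/10 = 2*(⅒) = ⅕)
G = -⅒ (G = -½*⅕ = -⅒ ≈ -0.10000)
-80*78 + G = -80*78 - ⅒ = -6240 - ⅒ = -62401/10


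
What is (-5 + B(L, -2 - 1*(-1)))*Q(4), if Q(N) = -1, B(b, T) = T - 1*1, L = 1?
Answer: 7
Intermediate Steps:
B(b, T) = -1 + T (B(b, T) = T - 1 = -1 + T)
(-5 + B(L, -2 - 1*(-1)))*Q(4) = (-5 + (-1 + (-2 - 1*(-1))))*(-1) = (-5 + (-1 + (-2 + 1)))*(-1) = (-5 + (-1 - 1))*(-1) = (-5 - 2)*(-1) = -7*(-1) = 7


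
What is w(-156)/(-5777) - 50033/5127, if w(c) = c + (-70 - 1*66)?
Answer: -287543557/29618679 ≈ -9.7082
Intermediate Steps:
w(c) = -136 + c (w(c) = c + (-70 - 66) = c - 136 = -136 + c)
w(-156)/(-5777) - 50033/5127 = (-136 - 156)/(-5777) - 50033/5127 = -292*(-1/5777) - 50033*1/5127 = 292/5777 - 50033/5127 = -287543557/29618679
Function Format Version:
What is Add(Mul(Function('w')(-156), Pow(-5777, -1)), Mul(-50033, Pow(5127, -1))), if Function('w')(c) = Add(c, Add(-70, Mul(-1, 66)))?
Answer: Rational(-287543557, 29618679) ≈ -9.7082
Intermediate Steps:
Function('w')(c) = Add(-136, c) (Function('w')(c) = Add(c, Add(-70, -66)) = Add(c, -136) = Add(-136, c))
Add(Mul(Function('w')(-156), Pow(-5777, -1)), Mul(-50033, Pow(5127, -1))) = Add(Mul(Add(-136, -156), Pow(-5777, -1)), Mul(-50033, Pow(5127, -1))) = Add(Mul(-292, Rational(-1, 5777)), Mul(-50033, Rational(1, 5127))) = Add(Rational(292, 5777), Rational(-50033, 5127)) = Rational(-287543557, 29618679)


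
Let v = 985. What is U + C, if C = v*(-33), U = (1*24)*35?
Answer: -31665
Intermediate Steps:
U = 840 (U = 24*35 = 840)
C = -32505 (C = 985*(-33) = -32505)
U + C = 840 - 32505 = -31665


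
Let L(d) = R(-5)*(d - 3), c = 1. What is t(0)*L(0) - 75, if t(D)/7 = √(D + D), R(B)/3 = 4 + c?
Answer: -75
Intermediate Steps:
R(B) = 15 (R(B) = 3*(4 + 1) = 3*5 = 15)
t(D) = 7*√2*√D (t(D) = 7*√(D + D) = 7*√(2*D) = 7*(√2*√D) = 7*√2*√D)
L(d) = -45 + 15*d (L(d) = 15*(d - 3) = 15*(-3 + d) = -45 + 15*d)
t(0)*L(0) - 75 = (7*√2*√0)*(-45 + 15*0) - 75 = (7*√2*0)*(-45 + 0) - 75 = 0*(-45) - 75 = 0 - 75 = -75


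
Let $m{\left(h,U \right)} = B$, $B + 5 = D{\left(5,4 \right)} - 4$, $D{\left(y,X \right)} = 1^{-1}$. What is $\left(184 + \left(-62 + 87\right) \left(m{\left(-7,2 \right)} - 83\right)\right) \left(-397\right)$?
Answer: $830127$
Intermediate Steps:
$D{\left(y,X \right)} = 1$
$B = -8$ ($B = -5 + \left(1 - 4\right) = -5 - 3 = -8$)
$m{\left(h,U \right)} = -8$
$\left(184 + \left(-62 + 87\right) \left(m{\left(-7,2 \right)} - 83\right)\right) \left(-397\right) = \left(184 + \left(-62 + 87\right) \left(-8 - 83\right)\right) \left(-397\right) = \left(184 + 25 \left(-91\right)\right) \left(-397\right) = \left(184 - 2275\right) \left(-397\right) = \left(-2091\right) \left(-397\right) = 830127$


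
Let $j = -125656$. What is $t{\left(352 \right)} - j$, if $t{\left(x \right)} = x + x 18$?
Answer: $132344$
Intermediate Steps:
$t{\left(x \right)} = 19 x$ ($t{\left(x \right)} = x + 18 x = 19 x$)
$t{\left(352 \right)} - j = 19 \cdot 352 - -125656 = 6688 + 125656 = 132344$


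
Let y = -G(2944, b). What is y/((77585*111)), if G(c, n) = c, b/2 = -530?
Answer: -2944/8611935 ≈ -0.00034185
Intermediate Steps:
b = -1060 (b = 2*(-530) = -1060)
y = -2944 (y = -1*2944 = -2944)
y/((77585*111)) = -2944/(77585*111) = -2944/8611935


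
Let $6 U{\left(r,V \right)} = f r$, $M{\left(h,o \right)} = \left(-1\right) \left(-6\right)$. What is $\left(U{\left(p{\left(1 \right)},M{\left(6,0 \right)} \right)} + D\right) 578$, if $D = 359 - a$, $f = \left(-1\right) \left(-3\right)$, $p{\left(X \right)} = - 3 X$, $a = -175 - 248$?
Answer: $451129$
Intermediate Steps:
$a = -423$
$f = 3$
$D = 782$ ($D = 359 - -423 = 359 + 423 = 782$)
$M{\left(h,o \right)} = 6$
$U{\left(r,V \right)} = \frac{r}{2}$ ($U{\left(r,V \right)} = \frac{3 r}{6} = \frac{r}{2}$)
$\left(U{\left(p{\left(1 \right)},M{\left(6,0 \right)} \right)} + D\right) 578 = \left(\frac{\left(-3\right) 1}{2} + 782\right) 578 = \left(\frac{1}{2} \left(-3\right) + 782\right) 578 = \left(- \frac{3}{2} + 782\right) 578 = \frac{1561}{2} \cdot 578 = 451129$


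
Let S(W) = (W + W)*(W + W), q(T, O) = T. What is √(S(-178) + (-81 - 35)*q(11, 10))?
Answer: 6*√3485 ≈ 354.20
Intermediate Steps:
S(W) = 4*W² (S(W) = (2*W)*(2*W) = 4*W²)
√(S(-178) + (-81 - 35)*q(11, 10)) = √(4*(-178)² + (-81 - 35)*11) = √(4*31684 - 116*11) = √(126736 - 1276) = √125460 = 6*√3485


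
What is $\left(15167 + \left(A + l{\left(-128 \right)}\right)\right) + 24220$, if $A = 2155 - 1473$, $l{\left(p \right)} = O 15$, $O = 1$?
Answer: $40084$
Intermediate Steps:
$l{\left(p \right)} = 15$ ($l{\left(p \right)} = 1 \cdot 15 = 15$)
$A = 682$ ($A = 2155 - 1473 = 682$)
$\left(15167 + \left(A + l{\left(-128 \right)}\right)\right) + 24220 = \left(15167 + \left(682 + 15\right)\right) + 24220 = \left(15167 + 697\right) + 24220 = 15864 + 24220 = 40084$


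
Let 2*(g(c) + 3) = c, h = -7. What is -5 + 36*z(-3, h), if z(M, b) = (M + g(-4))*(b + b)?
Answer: 4027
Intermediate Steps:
g(c) = -3 + c/2
z(M, b) = 2*b*(-5 + M) (z(M, b) = (M + (-3 + (½)*(-4)))*(b + b) = (M + (-3 - 2))*(2*b) = (M - 5)*(2*b) = (-5 + M)*(2*b) = 2*b*(-5 + M))
-5 + 36*z(-3, h) = -5 + 36*(2*(-7)*(-5 - 3)) = -5 + 36*(2*(-7)*(-8)) = -5 + 36*112 = -5 + 4032 = 4027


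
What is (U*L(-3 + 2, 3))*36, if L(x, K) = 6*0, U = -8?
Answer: 0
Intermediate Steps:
L(x, K) = 0
(U*L(-3 + 2, 3))*36 = -8*0*36 = 0*36 = 0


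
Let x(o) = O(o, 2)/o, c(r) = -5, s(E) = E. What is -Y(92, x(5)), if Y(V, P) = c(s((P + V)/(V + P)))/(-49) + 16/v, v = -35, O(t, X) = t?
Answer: 87/245 ≈ 0.35510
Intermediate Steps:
x(o) = 1 (x(o) = o/o = 1)
Y(V, P) = -87/245 (Y(V, P) = -5/(-49) + 16/(-35) = -5*(-1/49) + 16*(-1/35) = 5/49 - 16/35 = -87/245)
-Y(92, x(5)) = -1*(-87/245) = 87/245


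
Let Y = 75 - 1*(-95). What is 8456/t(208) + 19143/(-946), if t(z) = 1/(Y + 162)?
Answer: 2655773689/946 ≈ 2.8074e+6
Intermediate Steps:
Y = 170 (Y = 75 + 95 = 170)
t(z) = 1/332 (t(z) = 1/(170 + 162) = 1/332)
8456/t(208) + 19143/(-946) = 8456/(1/332) + 19143/(-946) = 8456*332 + 19143*(-1/946) = 2807392 - 19143/946 = 2655773689/946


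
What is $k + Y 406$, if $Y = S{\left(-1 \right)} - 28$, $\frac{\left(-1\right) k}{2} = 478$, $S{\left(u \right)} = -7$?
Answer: $-15166$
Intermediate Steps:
$k = -956$ ($k = \left(-2\right) 478 = -956$)
$Y = -35$ ($Y = -7 - 28 = -35$)
$k + Y 406 = -956 - 14210 = -15166$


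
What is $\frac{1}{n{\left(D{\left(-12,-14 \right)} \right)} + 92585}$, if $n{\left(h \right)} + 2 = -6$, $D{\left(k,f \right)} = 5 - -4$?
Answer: $\frac{1}{92577} \approx 1.0802 \cdot 10^{-5}$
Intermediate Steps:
$D{\left(k,f \right)} = 9$ ($D{\left(k,f \right)} = 5 + 4 = 9$)
$n{\left(h \right)} = -8$ ($n{\left(h \right)} = -2 - 6 = -8$)
$\frac{1}{n{\left(D{\left(-12,-14 \right)} \right)} + 92585} = \frac{1}{-8 + 92585} = \frac{1}{92577}$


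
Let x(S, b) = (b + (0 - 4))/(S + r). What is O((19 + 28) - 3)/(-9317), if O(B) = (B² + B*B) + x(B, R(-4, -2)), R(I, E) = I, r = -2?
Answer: -81308/195657 ≈ -0.41556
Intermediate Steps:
x(S, b) = (-4 + b)/(-2 + S) (x(S, b) = (b + (0 - 4))/(S - 2) = (b - 4)/(-2 + S) = (-4 + b)/(-2 + S))
O(B) = -8/(-2 + B) + 2*B² (O(B) = (B² + B*B) + (-4 - 4)/(-2 + B) = (B² + B²) - 8/(-2 + B) = 2*B² - 8/(-2 + B) = -8/(-2 + B) + 2*B²)
O((19 + 28) - 3)/(-9317) = (2*(-4 + ((19 + 28) - 3)²*(-2 + ((19 + 28) - 3)))/(-2 + ((19 + 28) - 3)))/(-9317) = (2*(-4 + (47 - 3)²*(-2 + (47 - 3)))/(-2 + (47 - 3)))*(-1/9317) = (2*(-4 + 44²*(-2 + 44))/(-2 + 44))*(-1/9317) = (2*(-4 + 1936*42)/42)*(-1/9317) = (2*(1/42)*(-4 + 81312))*(-1/9317) = (2*(1/42)*81308)*(-1/9317) = (81308/21)*(-1/9317) = -81308/195657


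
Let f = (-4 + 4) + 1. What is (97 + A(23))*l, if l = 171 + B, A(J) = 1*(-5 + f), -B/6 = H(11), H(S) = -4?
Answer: 18135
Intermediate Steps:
B = 24 (B = -6*(-4) = 24)
f = 1 (f = 0 + 1 = 1)
A(J) = -4 (A(J) = 1*(-5 + 1) = 1*(-4) = -4)
l = 195 (l = 171 + 24 = 195)
(97 + A(23))*l = (97 - 4)*195 = 93*195 = 18135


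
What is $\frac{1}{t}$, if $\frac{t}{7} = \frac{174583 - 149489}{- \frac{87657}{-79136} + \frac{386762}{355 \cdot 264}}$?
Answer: $\frac{4852751459}{162848709481920} \approx 2.9799 \cdot 10^{-5}$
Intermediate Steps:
$t = \frac{162848709481920}{4852751459}$ ($t = 7 \frac{174583 - 149489}{- \frac{87657}{-79136} + \frac{386762}{355 \cdot 264}} = 7 \frac{25094}{\left(-87657\right) \left(- \frac{1}{79136}\right) + \frac{386762}{93720}} = 7 \frac{25094}{\frac{87657}{79136} + 386762 \cdot \frac{1}{93720}} = 7 \frac{25094}{\frac{87657}{79136} + \frac{193381}{46860}} = 7 \frac{25094}{\frac{4852751459}{927078240}} = 7 \cdot 25094 \cdot \frac{927078240}{4852751459} = 7 \cdot \frac{23264101354560}{4852751459} = \frac{162848709481920}{4852751459} \approx 33558.0$)
$\frac{1}{t} = \frac{1}{\frac{162848709481920}{4852751459}} = \frac{4852751459}{162848709481920}$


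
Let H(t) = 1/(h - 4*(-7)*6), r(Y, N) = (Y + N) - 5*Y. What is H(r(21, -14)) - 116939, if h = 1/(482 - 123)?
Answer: -7052941548/60313 ≈ -1.1694e+5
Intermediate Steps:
h = 1/359 ≈ 0.0027855
r(Y, N) = N - 4*Y (r(Y, N) = (N + Y) - 5*Y = N - 4*Y)
H(t) = 359/60313 (H(t) = 1/(1/359 - 4*(-7)*6) = 1/(1/359 + 28*6) = 1/(1/359 + 168) = 1/(60313/359) = 359/60313)
H(r(21, -14)) - 116939 = 359/60313 - 116939 = -7052941548/60313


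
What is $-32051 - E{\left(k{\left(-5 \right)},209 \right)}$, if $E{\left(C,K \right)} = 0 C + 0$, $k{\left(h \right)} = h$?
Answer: $-32051$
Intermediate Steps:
$E{\left(C,K \right)} = 0$ ($E{\left(C,K \right)} = 0 + 0 = 0$)
$-32051 - E{\left(k{\left(-5 \right)},209 \right)} = -32051 - 0 = -32051 + 0 = -32051$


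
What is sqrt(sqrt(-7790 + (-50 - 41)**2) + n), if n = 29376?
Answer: sqrt(29376 + sqrt(491)) ≈ 171.46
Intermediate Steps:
sqrt(sqrt(-7790 + (-50 - 41)**2) + n) = sqrt(sqrt(-7790 + (-50 - 41)**2) + 29376) = sqrt(sqrt(-7790 + (-91)**2) + 29376) = sqrt(sqrt(-7790 + 8281) + 29376) = sqrt(sqrt(491) + 29376) = sqrt(29376 + sqrt(491))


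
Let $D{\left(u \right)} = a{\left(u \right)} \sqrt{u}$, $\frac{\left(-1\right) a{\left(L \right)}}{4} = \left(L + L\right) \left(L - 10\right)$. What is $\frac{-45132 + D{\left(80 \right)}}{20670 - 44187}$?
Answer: $\frac{15044}{7839} + \frac{179200 \sqrt{5}}{23517} \approx 18.958$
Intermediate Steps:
$a{\left(L \right)} = - 8 L \left(-10 + L\right)$ ($a{\left(L \right)} = - 4 \left(L + L\right) \left(L - 10\right) = - 4 \cdot 2 L \left(-10 + L\right) = - 8 L \left(-10 + L\right)$)
$D{\left(u \right)} = 8 u^{\frac{3}{2}} \left(10 - u\right)$ ($D{\left(u \right)} = 8 u \left(10 - u\right) \sqrt{u} = 8 u^{\frac{3}{2}} \left(10 - u\right)$)
$\frac{-45132 + D{\left(80 \right)}}{20670 - 44187} = \frac{-45132 + 8 \cdot 80^{\frac{3}{2}} \left(10 - 80\right)}{20670 - 44187} = \frac{-45132 + 8 \cdot 320 \sqrt{5} \left(10 - 80\right)}{-23517} = \left(-45132 + 8 \cdot 320 \sqrt{5} \left(-70\right)\right) \left(- \frac{1}{23517}\right) = \left(-45132 - 179200 \sqrt{5}\right) \left(- \frac{1}{23517}\right) = \frac{15044}{7839} + \frac{179200 \sqrt{5}}{23517}$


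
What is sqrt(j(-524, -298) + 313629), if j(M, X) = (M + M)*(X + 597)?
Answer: sqrt(277) ≈ 16.643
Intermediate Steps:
j(M, X) = 2*M*(597 + X) (j(M, X) = (2*M)*(597 + X) = 2*M*(597 + X))
sqrt(j(-524, -298) + 313629) = sqrt(2*(-524)*(597 - 298) + 313629) = sqrt(2*(-524)*299 + 313629) = sqrt(-313352 + 313629) = sqrt(277)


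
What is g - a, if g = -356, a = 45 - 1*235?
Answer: -166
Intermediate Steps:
a = -190 (a = 45 - 235 = -190)
g - a = -356 - 1*(-190) = -356 + 190 = -166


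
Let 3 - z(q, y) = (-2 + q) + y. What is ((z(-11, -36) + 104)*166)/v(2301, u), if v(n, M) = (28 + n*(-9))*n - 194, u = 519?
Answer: -25896/47587175 ≈ -0.00054418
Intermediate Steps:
z(q, y) = 5 - q - y (z(q, y) = 3 - ((-2 + q) + y) = 3 - (-2 + q + y) = 3 + (2 - q - y) = 5 - q - y)
v(n, M) = -194 + n*(28 - 9*n) (v(n, M) = (28 - 9*n)*n - 194 = n*(28 - 9*n) - 194 = -194 + n*(28 - 9*n))
((z(-11, -36) + 104)*166)/v(2301, u) = (((5 - 1*(-11) - 1*(-36)) + 104)*166)/(-194 - 9*2301**2 + 28*2301) = (((5 + 11 + 36) + 104)*166)/(-194 - 9*5294601 + 64428) = ((52 + 104)*166)/(-194 - 47651409 + 64428) = (156*166)/(-47587175) = 25896*(-1/47587175) = -25896/47587175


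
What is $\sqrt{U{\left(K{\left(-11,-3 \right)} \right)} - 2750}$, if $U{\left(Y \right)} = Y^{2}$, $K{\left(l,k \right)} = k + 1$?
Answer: $i \sqrt{2746} \approx 52.402 i$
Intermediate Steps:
$K{\left(l,k \right)} = 1 + k$
$\sqrt{U{\left(K{\left(-11,-3 \right)} \right)} - 2750} = \sqrt{\left(1 - 3\right)^{2} - 2750} = \sqrt{\left(-2\right)^{2} - 2750} = \sqrt{4 - 2750} = \sqrt{-2746} = i \sqrt{2746}$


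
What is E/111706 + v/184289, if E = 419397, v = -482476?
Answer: 3342112811/2940883862 ≈ 1.1364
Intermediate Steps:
E/111706 + v/184289 = 419397/111706 - 482476/184289 = 3342112811/2940883862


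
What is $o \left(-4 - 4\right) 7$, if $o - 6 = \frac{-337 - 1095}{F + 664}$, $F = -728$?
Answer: $-1589$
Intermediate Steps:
$o = \frac{227}{8}$ ($o = 6 + \frac{-337 - 1095}{-728 + 664} = 6 - \frac{1432}{-64} = 6 - - \frac{179}{8} = 6 + \frac{179}{8} = \frac{227}{8} \approx 28.375$)
$o \left(-4 - 4\right) 7 = \frac{227 \left(-4 - 4\right) 7}{8} = \frac{227 \left(\left(-8\right) 7\right)}{8} = \frac{227}{8} \left(-56\right) = -1589$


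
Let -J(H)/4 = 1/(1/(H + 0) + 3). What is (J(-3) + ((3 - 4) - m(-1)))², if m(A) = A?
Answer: 9/4 ≈ 2.2500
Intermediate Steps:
J(H) = -4/(3 + 1/H) (J(H) = -4/(1/(H + 0) + 3) = -4/(1/H + 3) = -4/(3 + 1/H))
(J(-3) + ((3 - 4) - m(-1)))² = (-4*(-3)/(1 + 3*(-3)) + ((3 - 4) - 1*(-1)))² = (-4*(-3)/(1 - 9) + (-1 + 1))² = (-4*(-3)/(-8) + 0)² = (-4*(-3)*(-⅛) + 0)² = (-3/2 + 0)² = (-3/2)² = 9/4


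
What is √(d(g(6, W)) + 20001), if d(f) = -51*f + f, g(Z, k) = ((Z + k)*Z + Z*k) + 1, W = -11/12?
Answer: √18701 ≈ 136.75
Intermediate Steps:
W = -11/12 (W = -11*1/12 = -11/12 ≈ -0.91667)
g(Z, k) = 1 + Z*k + Z*(Z + k) (g(Z, k) = (Z*(Z + k) + Z*k) + 1 = (Z*k + Z*(Z + k)) + 1 = 1 + Z*k + Z*(Z + k))
d(f) = -50*f
√(d(g(6, W)) + 20001) = √(-50*(1 + 6² + 2*6*(-11/12)) + 20001) = √(-50*(1 + 36 - 11) + 20001) = √(-50*26 + 20001) = √(-1300 + 20001) = √18701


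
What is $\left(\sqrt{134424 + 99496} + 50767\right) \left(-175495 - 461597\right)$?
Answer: $-32343249564 - 5096736 \sqrt{3655} \approx -3.2651 \cdot 10^{10}$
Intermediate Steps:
$\left(\sqrt{134424 + 99496} + 50767\right) \left(-175495 - 461597\right) = \left(\sqrt{233920} + 50767\right) \left(-637092\right) = \left(8 \sqrt{3655} + 50767\right) \left(-637092\right) = \left(50767 + 8 \sqrt{3655}\right) \left(-637092\right) = -32343249564 - 5096736 \sqrt{3655}$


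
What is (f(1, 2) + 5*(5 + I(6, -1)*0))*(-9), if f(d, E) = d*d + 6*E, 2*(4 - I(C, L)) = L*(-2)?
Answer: -342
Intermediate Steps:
I(C, L) = 4 + L (I(C, L) = 4 - L*(-2)/2 = 4 - (-1)*L = 4 + L)
f(d, E) = d² + 6*E
(f(1, 2) + 5*(5 + I(6, -1)*0))*(-9) = ((1² + 6*2) + 5*(5 + (4 - 1)*0))*(-9) = ((1 + 12) + 5*(5 + 3*0))*(-9) = (13 + 5*(5 + 0))*(-9) = (13 + 5*5)*(-9) = (13 + 25)*(-9) = 38*(-9) = -342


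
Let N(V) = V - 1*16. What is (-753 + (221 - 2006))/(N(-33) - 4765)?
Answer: 1269/2407 ≈ 0.52721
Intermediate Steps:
N(V) = -16 + V (N(V) = V - 16 = -16 + V)
(-753 + (221 - 2006))/(N(-33) - 4765) = (-753 + (221 - 2006))/((-16 - 33) - 4765) = (-753 - 1785)/(-49 - 4765) = -2538/(-4814) = -2538*(-1/4814) = 1269/2407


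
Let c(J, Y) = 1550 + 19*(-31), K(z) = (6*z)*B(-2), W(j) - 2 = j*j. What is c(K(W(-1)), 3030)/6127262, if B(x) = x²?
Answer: 961/6127262 ≈ 0.00015684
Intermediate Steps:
W(j) = 2 + j² (W(j) = 2 + j*j = 2 + j²)
K(z) = 24*z (K(z) = (6*z)*(-2)² = (6*z)*4 = 24*z)
c(J, Y) = 961 (c(J, Y) = 1550 - 589 = 961)
c(K(W(-1)), 3030)/6127262 = 961/6127262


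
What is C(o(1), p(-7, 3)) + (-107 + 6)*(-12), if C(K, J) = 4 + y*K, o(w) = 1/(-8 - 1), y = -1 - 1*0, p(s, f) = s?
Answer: 10945/9 ≈ 1216.1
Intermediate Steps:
y = -1 (y = -1 + 0 = -1)
o(w) = -⅑ (o(w) = 1/(-9) = -⅑)
C(K, J) = 4 - K
C(o(1), p(-7, 3)) + (-107 + 6)*(-12) = (4 - 1*(-⅑)) + (-107 + 6)*(-12) = (4 + ⅑) - 101*(-12) = 37/9 + 1212 = 10945/9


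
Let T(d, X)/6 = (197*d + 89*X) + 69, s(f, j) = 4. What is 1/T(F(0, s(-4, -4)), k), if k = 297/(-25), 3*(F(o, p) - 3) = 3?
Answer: -25/30048 ≈ -0.00083200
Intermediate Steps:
F(o, p) = 4 (F(o, p) = 3 + (⅓)*3 = 3 + 1 = 4)
k = -297/25 (k = 297*(-1/25) = -297/25 ≈ -11.880)
T(d, X) = 414 + 534*X + 1182*d (T(d, X) = 6*((197*d + 89*X) + 69) = 6*((89*X + 197*d) + 69) = 6*(69 + 89*X + 197*d) = 414 + 534*X + 1182*d)
1/T(F(0, s(-4, -4)), k) = 1/(414 + 534*(-297/25) + 1182*4) = 1/(414 - 158598/25 + 4728) = 1/(-30048/25) = -25/30048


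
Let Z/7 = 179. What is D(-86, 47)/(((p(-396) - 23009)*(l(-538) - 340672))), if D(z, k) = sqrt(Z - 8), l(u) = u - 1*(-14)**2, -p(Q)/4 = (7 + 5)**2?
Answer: sqrt(1245)/8052060510 ≈ 4.3821e-9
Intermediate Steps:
Z = 1253 (Z = 7*179 = 1253)
p(Q) = -576 (p(Q) = -4*(7 + 5)**2 = -4*12**2 = -4*144 = -576)
l(u) = -196 + u (l(u) = u - 1*196 = u - 196 = -196 + u)
D(z, k) = sqrt(1245) (D(z, k) = sqrt(1253 - 8) = sqrt(1245))
D(-86, 47)/(((p(-396) - 23009)*(l(-538) - 340672))) = sqrt(1245)/(((-576 - 23009)*((-196 - 538) - 340672))) = sqrt(1245)/((-23585*(-734 - 340672))) = sqrt(1245)/((-23585*(-341406))) = sqrt(1245)/8052060510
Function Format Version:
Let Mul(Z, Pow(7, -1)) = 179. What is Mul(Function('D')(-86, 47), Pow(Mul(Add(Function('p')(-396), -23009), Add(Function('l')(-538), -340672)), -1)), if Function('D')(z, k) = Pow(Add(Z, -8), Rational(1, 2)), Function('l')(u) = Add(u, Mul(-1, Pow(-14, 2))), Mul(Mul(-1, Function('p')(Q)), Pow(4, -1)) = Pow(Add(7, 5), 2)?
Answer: Mul(Rational(1, 8052060510), Pow(1245, Rational(1, 2))) ≈ 4.3821e-9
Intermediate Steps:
Z = 1253 (Z = Mul(7, 179) = 1253)
Function('p')(Q) = -576 (Function('p')(Q) = Mul(-4, Pow(Add(7, 5), 2)) = Mul(-4, Pow(12, 2)) = Mul(-4, 144) = -576)
Function('l')(u) = Add(-196, u) (Function('l')(u) = Add(u, Mul(-1, 196)) = Add(u, -196) = Add(-196, u))
Function('D')(z, k) = Pow(1245, Rational(1, 2)) (Function('D')(z, k) = Pow(Add(1253, -8), Rational(1, 2)) = Pow(1245, Rational(1, 2)))
Mul(Function('D')(-86, 47), Pow(Mul(Add(Function('p')(-396), -23009), Add(Function('l')(-538), -340672)), -1)) = Mul(Pow(1245, Rational(1, 2)), Pow(Mul(Add(-576, -23009), Add(Add(-196, -538), -340672)), -1)) = Mul(Pow(1245, Rational(1, 2)), Pow(Mul(-23585, Add(-734, -340672)), -1)) = Mul(Pow(1245, Rational(1, 2)), Pow(Mul(-23585, -341406), -1)) = Mul(Pow(1245, Rational(1, 2)), Pow(8052060510, -1)) = Mul(Pow(1245, Rational(1, 2)), Rational(1, 8052060510)) = Mul(Rational(1, 8052060510), Pow(1245, Rational(1, 2)))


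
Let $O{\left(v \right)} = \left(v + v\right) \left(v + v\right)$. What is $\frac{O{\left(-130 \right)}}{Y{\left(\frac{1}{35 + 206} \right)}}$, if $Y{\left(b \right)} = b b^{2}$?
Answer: $946232419600$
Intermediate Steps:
$O{\left(v \right)} = 4 v^{2}$ ($O{\left(v \right)} = 2 v 2 v = 4 v^{2}$)
$Y{\left(b \right)} = b^{3}$
$\frac{O{\left(-130 \right)}}{Y{\left(\frac{1}{35 + 206} \right)}} = \frac{4 \left(-130\right)^{2}}{\left(\frac{1}{35 + 206}\right)^{3}} = \frac{4 \cdot 16900}{\left(\frac{1}{241}\right)^{3}} = \frac{67600}{\left(\frac{1}{241}\right)^{3}} = 67600 \frac{1}{\frac{1}{13997521}} = 67600 \cdot 13997521 = 946232419600$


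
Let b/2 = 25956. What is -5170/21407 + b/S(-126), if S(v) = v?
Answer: -8824854/21407 ≈ -412.24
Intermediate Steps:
b = 51912 (b = 2*25956 = 51912)
-5170/21407 + b/S(-126) = -5170/21407 + 51912/(-126) = -5170*1/21407 + 51912*(-1/126) = -5170/21407 - 412 = -8824854/21407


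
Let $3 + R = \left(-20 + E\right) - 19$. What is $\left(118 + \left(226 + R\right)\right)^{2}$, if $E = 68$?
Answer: $136900$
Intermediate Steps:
$R = 26$ ($R = -3 + \left(\left(-20 + 68\right) - 19\right) = -3 + \left(48 - 19\right) = -3 + 29 = 26$)
$\left(118 + \left(226 + R\right)\right)^{2} = \left(118 + \left(226 + 26\right)\right)^{2} = \left(118 + 252\right)^{2} = 370^{2} = 136900$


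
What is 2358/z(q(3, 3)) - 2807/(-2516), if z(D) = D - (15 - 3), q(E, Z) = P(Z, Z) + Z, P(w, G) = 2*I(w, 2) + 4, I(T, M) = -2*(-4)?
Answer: 5963605/27676 ≈ 215.48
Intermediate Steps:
I(T, M) = 8
P(w, G) = 20 (P(w, G) = 2*8 + 4 = 16 + 4 = 20)
q(E, Z) = 20 + Z
z(D) = -12 + D (z(D) = D - 1*12 = D - 12 = -12 + D)
2358/z(q(3, 3)) - 2807/(-2516) = 2358/(-12 + (20 + 3)) - 2807/(-2516) = 2358/(-12 + 23) - 2807*(-1/2516) = 2358/11 + 2807/2516 = 5963605/27676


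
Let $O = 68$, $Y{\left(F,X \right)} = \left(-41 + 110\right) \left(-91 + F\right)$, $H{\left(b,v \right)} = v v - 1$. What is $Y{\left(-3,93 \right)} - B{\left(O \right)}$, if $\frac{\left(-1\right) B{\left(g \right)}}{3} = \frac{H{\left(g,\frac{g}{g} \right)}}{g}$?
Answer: $-6486$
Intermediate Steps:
$H{\left(b,v \right)} = -1 + v^{2}$ ($H{\left(b,v \right)} = v^{2} - 1 = -1 + v^{2}$)
$Y{\left(F,X \right)} = -6279 + 69 F$ ($Y{\left(F,X \right)} = 69 \left(-91 + F\right) = -6279 + 69 F$)
$B{\left(g \right)} = 0$ ($B{\left(g \right)} = - 3 \frac{-1 + \left(\frac{g}{g}\right)^{2}}{g} = - 3 \frac{-1 + 1^{2}}{g} = - 3 \frac{-1 + 1}{g} = - 3 \frac{0}{g} = \left(-3\right) 0 = 0$)
$Y{\left(-3,93 \right)} - B{\left(O \right)} = \left(-6279 + 69 \left(-3\right)\right) - 0 = \left(-6279 - 207\right) + 0 = -6486 + 0 = -6486$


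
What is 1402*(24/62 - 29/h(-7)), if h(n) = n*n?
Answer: -436022/1519 ≈ -287.05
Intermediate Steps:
h(n) = n²
1402*(24/62 - 29/h(-7)) = 1402*(24/62 - 29/((-7)²)) = 1402*(24*(1/62) - 29/49) = 1402*(12/31 - 29*1/49) = 1402*(12/31 - 29/49) = 1402*(-311/1519) = -436022/1519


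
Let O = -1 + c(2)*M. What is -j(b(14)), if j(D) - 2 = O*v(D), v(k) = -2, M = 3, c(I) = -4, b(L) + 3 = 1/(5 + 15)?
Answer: -28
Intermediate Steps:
b(L) = -59/20 (b(L) = -3 + 1/(5 + 15) = -3 + 1/20 = -59/20)
O = -13 (O = -1 - 4*3 = -1 - 12 = -13)
j(D) = 28 (j(D) = 2 - 13*(-2) = 2 + 26 = 28)
-j(b(14)) = -1*28 = -28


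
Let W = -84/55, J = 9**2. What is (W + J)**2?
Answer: 19105641/3025 ≈ 6315.9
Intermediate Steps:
J = 81
W = -84/55 (W = -84*1/55 = -84/55 ≈ -1.5273)
(W + J)**2 = (-84/55 + 81)**2 = (4371/55)**2 = 19105641/3025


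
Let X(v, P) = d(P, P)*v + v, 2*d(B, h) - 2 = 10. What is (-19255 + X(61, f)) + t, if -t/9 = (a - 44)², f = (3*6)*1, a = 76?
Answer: -28044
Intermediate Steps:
d(B, h) = 6 (d(B, h) = 1 + (½)*10 = 1 + 5 = 6)
f = 18 (f = 18*1 = 18)
t = -9216 (t = -9*(76 - 44)² = -9*32² = -9*1024 = -9216)
X(v, P) = 7*v (X(v, P) = 6*v + v = 7*v)
(-19255 + X(61, f)) + t = (-19255 + 7*61) - 9216 = (-19255 + 427) - 9216 = -18828 - 9216 = -28044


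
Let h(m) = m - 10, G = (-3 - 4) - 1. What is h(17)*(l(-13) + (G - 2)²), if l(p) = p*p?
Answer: 1883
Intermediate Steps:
G = -8 (G = -7 - 1 = -8)
l(p) = p²
h(m) = -10 + m
h(17)*(l(-13) + (G - 2)²) = (-10 + 17)*((-13)² + (-8 - 2)²) = 7*(169 + (-10)²) = 7*(169 + 100) = 7*269 = 1883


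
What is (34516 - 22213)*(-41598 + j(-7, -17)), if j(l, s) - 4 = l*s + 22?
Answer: -509996259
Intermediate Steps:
j(l, s) = 26 + l*s (j(l, s) = 4 + (l*s + 22) = 4 + (22 + l*s) = 26 + l*s)
(34516 - 22213)*(-41598 + j(-7, -17)) = (34516 - 22213)*(-41598 + (26 - 7*(-17))) = 12303*(-41598 + (26 + 119)) = 12303*(-41598 + 145) = 12303*(-41453) = -509996259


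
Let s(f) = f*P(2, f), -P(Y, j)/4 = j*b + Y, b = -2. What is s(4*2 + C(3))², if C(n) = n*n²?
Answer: 90630400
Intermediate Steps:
P(Y, j) = -4*Y + 8*j (P(Y, j) = -4*(j*(-2) + Y) = -4*(-2*j + Y) = -4*(Y - 2*j) = -4*Y + 8*j)
C(n) = n³
s(f) = f*(-8 + 8*f) (s(f) = f*(-4*2 + 8*f) = f*(-8 + 8*f))
s(4*2 + C(3))² = (8*(4*2 + 3³)*(-1 + (4*2 + 3³)))² = (8*(8 + 27)*(-1 + (8 + 27)))² = (8*35*(-1 + 35))² = (8*35*34)² = 9520² = 90630400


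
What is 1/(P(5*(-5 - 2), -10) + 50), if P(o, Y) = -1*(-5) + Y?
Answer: 1/45 ≈ 0.022222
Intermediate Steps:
P(o, Y) = 5 + Y
1/(P(5*(-5 - 2), -10) + 50) = 1/((5 - 10) + 50) = 1/(-5 + 50) = 1/45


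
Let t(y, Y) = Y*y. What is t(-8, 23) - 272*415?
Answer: -113064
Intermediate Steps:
t(-8, 23) - 272*415 = 23*(-8) - 272*415 = -184 - 112880 = -113064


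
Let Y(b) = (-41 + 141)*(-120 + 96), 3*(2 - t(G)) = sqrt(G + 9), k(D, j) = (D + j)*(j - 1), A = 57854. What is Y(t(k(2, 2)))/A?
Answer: -1200/28927 ≈ -0.041484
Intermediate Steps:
k(D, j) = (-1 + j)*(D + j) (k(D, j) = (D + j)*(-1 + j) = (-1 + j)*(D + j))
t(G) = 2 - sqrt(9 + G)/3 (t(G) = 2 - sqrt(G + 9)/3 = 2 - sqrt(9 + G)/3)
Y(b) = -2400 (Y(b) = 100*(-24) = -2400)
Y(t(k(2, 2)))/A = -2400/57854 = -2400*1/57854 = -1200/28927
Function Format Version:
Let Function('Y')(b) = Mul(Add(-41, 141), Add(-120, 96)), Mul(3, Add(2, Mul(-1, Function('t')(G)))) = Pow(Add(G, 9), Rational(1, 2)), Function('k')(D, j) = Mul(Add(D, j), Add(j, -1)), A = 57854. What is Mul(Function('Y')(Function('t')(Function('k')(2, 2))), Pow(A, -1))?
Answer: Rational(-1200, 28927) ≈ -0.041484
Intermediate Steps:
Function('k')(D, j) = Mul(Add(-1, j), Add(D, j)) (Function('k')(D, j) = Mul(Add(D, j), Add(-1, j)) = Mul(Add(-1, j), Add(D, j)))
Function('t')(G) = Add(2, Mul(Rational(-1, 3), Pow(Add(9, G), Rational(1, 2)))) (Function('t')(G) = Add(2, Mul(Rational(-1, 3), Pow(Add(G, 9), Rational(1, 2)))) = Add(2, Mul(Rational(-1, 3), Pow(Add(9, G), Rational(1, 2)))))
Function('Y')(b) = -2400 (Function('Y')(b) = Mul(100, -24) = -2400)
Mul(Function('Y')(Function('t')(Function('k')(2, 2))), Pow(A, -1)) = Mul(-2400, Pow(57854, -1)) = Mul(-2400, Rational(1, 57854)) = Rational(-1200, 28927)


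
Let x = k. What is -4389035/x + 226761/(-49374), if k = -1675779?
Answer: -864005861/437777314 ≈ -1.9736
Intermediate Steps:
x = -1675779
-4389035/x + 226761/(-49374) = -4389035/(-1675779) + 226761/(-49374) = -4389035*(-1/1675779) + 226761*(-1/49374) = 627005/239397 - 75587/16458 = -864005861/437777314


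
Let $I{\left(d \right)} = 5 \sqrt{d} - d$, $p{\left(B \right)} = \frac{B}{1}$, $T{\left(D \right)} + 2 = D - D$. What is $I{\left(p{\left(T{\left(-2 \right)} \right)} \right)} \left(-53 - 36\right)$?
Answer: $-178 - 445 i \sqrt{2} \approx -178.0 - 629.33 i$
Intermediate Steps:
$T{\left(D \right)} = -2$ ($T{\left(D \right)} = -2 + \left(D - D\right) = -2 + 0 = -2$)
$p{\left(B \right)} = B$ ($p{\left(B \right)} = B 1 = B$)
$I{\left(d \right)} = - d + 5 \sqrt{d}$
$I{\left(p{\left(T{\left(-2 \right)} \right)} \right)} \left(-53 - 36\right) = \left(\left(-1\right) \left(-2\right) + 5 \sqrt{-2}\right) \left(-53 - 36\right) = \left(2 + 5 i \sqrt{2}\right) \left(-89\right) = -178 - 445 i \sqrt{2}$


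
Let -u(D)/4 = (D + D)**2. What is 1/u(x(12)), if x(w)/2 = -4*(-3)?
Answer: -1/9216 ≈ -0.00010851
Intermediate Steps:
x(w) = 24 (x(w) = 2*(-4*(-3)) = 2*12 = 24)
u(D) = -16*D**2 (u(D) = -4*(D + D)**2 = -4*4*D**2 = -16*D**2)
1/u(x(12)) = 1/(-16*24**2) = 1/(-16*576) = 1/(-9216) = -1/9216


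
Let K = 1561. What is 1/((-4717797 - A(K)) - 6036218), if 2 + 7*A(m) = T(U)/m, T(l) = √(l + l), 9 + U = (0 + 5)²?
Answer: -1284022140941841/13808392997157203401057 + 43708*√2/13808392997157203401057 ≈ -9.2989e-8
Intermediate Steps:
U = 16 (U = -9 + (0 + 5)² = -9 + 5² = -9 + 25 = 16)
T(l) = √2*√l (T(l) = √(2*l) = √2*√l)
A(m) = -2/7 + 4*√2/(7*m) (A(m) = -2/7 + ((√2*√16)/m)/7 = -2/7 + ((√2*4)/m)/7 = -2/7 + ((4*√2)/m)/7 = -2/7 + (4*√2/m)/7 = -2/7 + 4*√2/(7*m))
1/((-4717797 - A(K)) - 6036218) = 1/((-4717797 - 2*(-1*1561 + 2*√2)/(7*1561)) - 6036218) = 1/((-4717797 - 2*(-1561 + 2*√2)/(7*1561)) - 6036218) = 1/((-4717797 - (-2/7 + 4*√2/10927)) - 6036218) = 1/((-4717797 + (2/7 - 4*√2/10927)) - 6036218) = 1/((-33024577/7 - 4*√2/10927) - 6036218) = 1/(-75278103/7 - 4*√2/10927)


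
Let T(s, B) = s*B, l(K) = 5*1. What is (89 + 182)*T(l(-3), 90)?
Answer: 121950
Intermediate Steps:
l(K) = 5
T(s, B) = B*s
(89 + 182)*T(l(-3), 90) = (89 + 182)*(90*5) = 271*450 = 121950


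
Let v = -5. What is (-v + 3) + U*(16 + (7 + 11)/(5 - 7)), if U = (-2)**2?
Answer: 36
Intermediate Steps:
U = 4
(-v + 3) + U*(16 + (7 + 11)/(5 - 7)) = (-1*(-5) + 3) + 4*(16 + (7 + 11)/(5 - 7)) = (5 + 3) + 4*(16 + 18/(-2)) = 8 + 4*(16 + 18*(-1/2)) = 8 + 4*(16 - 9) = 8 + 4*7 = 8 + 28 = 36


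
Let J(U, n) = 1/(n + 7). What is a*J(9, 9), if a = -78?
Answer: -39/8 ≈ -4.8750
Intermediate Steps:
J(U, n) = 1/(7 + n)
a*J(9, 9) = -78/(7 + 9) = -78/16 = -78*1/16 = -39/8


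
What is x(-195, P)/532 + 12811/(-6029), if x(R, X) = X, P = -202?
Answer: -4016655/1603714 ≈ -2.5046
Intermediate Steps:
x(-195, P)/532 + 12811/(-6029) = -202/532 + 12811/(-6029) = -202*1/532 + 12811*(-1/6029) = -101/266 - 12811/6029 = -4016655/1603714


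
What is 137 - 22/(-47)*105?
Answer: 8749/47 ≈ 186.15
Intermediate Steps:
137 - 22/(-47)*105 = 137 - 22*(-1/47)*105 = 137 + (22/47)*105 = 137 + 2310/47 = 8749/47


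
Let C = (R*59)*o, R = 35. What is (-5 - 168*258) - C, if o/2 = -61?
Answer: 208581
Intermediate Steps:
o = -122 (o = 2*(-61) = -122)
C = -251930 (C = (35*59)*(-122) = 2065*(-122) = -251930)
(-5 - 168*258) - C = (-5 - 168*258) - 1*(-251930) = (-5 - 43344) + 251930 = -43349 + 251930 = 208581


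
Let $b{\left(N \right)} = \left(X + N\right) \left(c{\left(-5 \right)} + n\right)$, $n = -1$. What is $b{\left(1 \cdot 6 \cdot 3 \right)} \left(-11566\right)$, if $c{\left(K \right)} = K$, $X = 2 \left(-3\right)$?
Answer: $832752$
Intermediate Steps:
$X = -6$
$b{\left(N \right)} = 36 - 6 N$ ($b{\left(N \right)} = \left(-6 + N\right) \left(-5 - 1\right) = \left(-6 + N\right) \left(-6\right) = 36 - 6 N$)
$b{\left(1 \cdot 6 \cdot 3 \right)} \left(-11566\right) = \left(36 - 6 \cdot 1 \cdot 6 \cdot 3\right) \left(-11566\right) = \left(36 - 6 \cdot 6 \cdot 3\right) \left(-11566\right) = \left(36 - 108\right) \left(-11566\right) = \left(-72\right) \left(-11566\right) = 832752$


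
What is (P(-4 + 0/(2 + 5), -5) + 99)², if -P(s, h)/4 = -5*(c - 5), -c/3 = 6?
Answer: 130321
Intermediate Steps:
c = -18 (c = -3*6 = -18)
P(s, h) = -460 (P(s, h) = -(-20)*(-18 - 5) = -(-20)*(-23) = -4*115 = -460)
(P(-4 + 0/(2 + 5), -5) + 99)² = (-460 + 99)² = (-361)² = 130321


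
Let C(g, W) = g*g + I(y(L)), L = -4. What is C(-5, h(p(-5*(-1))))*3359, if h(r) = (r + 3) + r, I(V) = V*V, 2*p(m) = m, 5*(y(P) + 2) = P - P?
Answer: 97411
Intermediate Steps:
y(P) = -2 (y(P) = -2 + (P - P)/5 = -2 + (⅕)*0 = -2 + 0 = -2)
p(m) = m/2
I(V) = V²
h(r) = 3 + 2*r (h(r) = (3 + r) + r = 3 + 2*r)
C(g, W) = 4 + g² (C(g, W) = g*g + (-2)² = g² + 4 = 4 + g²)
C(-5, h(p(-5*(-1))))*3359 = (4 + (-5)²)*3359 = (4 + 25)*3359 = 29*3359 = 97411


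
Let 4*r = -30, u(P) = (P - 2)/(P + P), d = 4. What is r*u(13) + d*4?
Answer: 667/52 ≈ 12.827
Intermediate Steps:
u(P) = (-2 + P)/(2*P) (u(P) = (-2 + P)/((2*P)) = (-2 + P)*(1/(2*P)) = (-2 + P)/(2*P))
r = -15/2 (r = (1/4)*(-30) = -15/2 ≈ -7.5000)
r*u(13) + d*4 = -15*(-2 + 13)/(4*13) + 4*4 = -15*11/(4*13) + 16 = -15/2*11/26 + 16 = -165/52 + 16 = 667/52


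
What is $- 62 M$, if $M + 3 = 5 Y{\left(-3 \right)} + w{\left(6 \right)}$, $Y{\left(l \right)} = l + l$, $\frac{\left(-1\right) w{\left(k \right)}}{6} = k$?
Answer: $4278$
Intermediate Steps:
$w{\left(k \right)} = - 6 k$
$Y{\left(l \right)} = 2 l$
$M = -69$ ($M = -3 + \left(5 \cdot 2 \left(-3\right) - 36\right) = -3 + \left(5 \left(-6\right) - 36\right) = -3 - 66 = -69$)
$- 62 M = \left(-62\right) \left(-69\right) = 4278$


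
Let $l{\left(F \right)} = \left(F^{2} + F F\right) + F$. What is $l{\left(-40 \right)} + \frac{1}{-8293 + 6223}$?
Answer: $\frac{6541199}{2070} \approx 3160.0$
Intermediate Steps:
$l{\left(F \right)} = F + 2 F^{2}$ ($l{\left(F \right)} = \left(F^{2} + F^{2}\right) + F = 2 F^{2} + F = F + 2 F^{2}$)
$l{\left(-40 \right)} + \frac{1}{-8293 + 6223} = - 40 \left(1 + 2 \left(-40\right)\right) + \frac{1}{-8293 + 6223} = - 40 \left(1 - 80\right) + \frac{1}{-2070} = \left(-40\right) \left(-79\right) - \frac{1}{2070} = 3160 - \frac{1}{2070} = \frac{6541199}{2070}$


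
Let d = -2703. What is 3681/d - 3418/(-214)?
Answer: 1408520/96407 ≈ 14.610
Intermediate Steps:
3681/d - 3418/(-214) = 3681/(-2703) - 3418/(-214) = 3681*(-1/2703) - 3418*(-1/214) = -1227/901 + 1709/107 = 1408520/96407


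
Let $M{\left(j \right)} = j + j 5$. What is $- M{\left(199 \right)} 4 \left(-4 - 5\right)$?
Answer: $42984$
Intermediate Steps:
$M{\left(j \right)} = 6 j$ ($M{\left(j \right)} = j + 5 j = 6 j$)
$- M{\left(199 \right)} 4 \left(-4 - 5\right) = - 6 \cdot 199 \cdot 4 \left(-4 - 5\right) = \left(-1\right) 1194 \cdot 4 \left(-4 - 5\right) = - 1194 \cdot 4 \left(-9\right) = \left(-1194\right) \left(-36\right) = 42984$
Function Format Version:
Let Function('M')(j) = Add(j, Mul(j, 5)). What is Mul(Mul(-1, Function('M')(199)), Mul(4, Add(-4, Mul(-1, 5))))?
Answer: 42984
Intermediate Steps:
Function('M')(j) = Mul(6, j) (Function('M')(j) = Add(j, Mul(5, j)) = Mul(6, j))
Mul(Mul(-1, Function('M')(199)), Mul(4, Add(-4, Mul(-1, 5)))) = Mul(Mul(-1, Mul(6, 199)), Mul(4, Add(-4, Mul(-1, 5)))) = Mul(Mul(-1, 1194), Mul(4, Add(-4, -5))) = Mul(-1194, Mul(4, -9)) = Mul(-1194, -36) = 42984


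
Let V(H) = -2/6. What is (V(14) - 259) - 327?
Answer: -1759/3 ≈ -586.33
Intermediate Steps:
V(H) = -⅓ (V(H) = -2*⅙ = -⅓)
(V(14) - 259) - 327 = (-⅓ - 259) - 327 = -778/3 - 327 = -1759/3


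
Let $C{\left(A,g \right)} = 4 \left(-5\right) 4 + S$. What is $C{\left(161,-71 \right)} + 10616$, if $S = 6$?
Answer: $10542$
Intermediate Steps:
$C{\left(A,g \right)} = -74$ ($C{\left(A,g \right)} = 4 \left(-5\right) 4 + 6 = \left(-20\right) 4 + 6 = -80 + 6 = -74$)
$C{\left(161,-71 \right)} + 10616 = -74 + 10616 = 10542$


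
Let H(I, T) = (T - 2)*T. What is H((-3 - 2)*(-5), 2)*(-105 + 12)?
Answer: 0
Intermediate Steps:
H(I, T) = T*(-2 + T) (H(I, T) = (-2 + T)*T = T*(-2 + T))
H((-3 - 2)*(-5), 2)*(-105 + 12) = (2*(-2 + 2))*(-105 + 12) = (2*0)*(-93) = 0*(-93) = 0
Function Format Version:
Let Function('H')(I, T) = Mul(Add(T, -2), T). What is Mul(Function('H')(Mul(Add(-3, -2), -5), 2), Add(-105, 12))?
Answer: 0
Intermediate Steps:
Function('H')(I, T) = Mul(T, Add(-2, T)) (Function('H')(I, T) = Mul(Add(-2, T), T) = Mul(T, Add(-2, T)))
Mul(Function('H')(Mul(Add(-3, -2), -5), 2), Add(-105, 12)) = Mul(Mul(2, Add(-2, 2)), Add(-105, 12)) = Mul(Mul(2, 0), -93) = Mul(0, -93) = 0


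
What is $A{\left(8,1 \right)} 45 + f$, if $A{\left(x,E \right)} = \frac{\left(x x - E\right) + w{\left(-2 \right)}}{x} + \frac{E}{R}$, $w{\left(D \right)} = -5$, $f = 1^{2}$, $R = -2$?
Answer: $\frac{1219}{4} \approx 304.75$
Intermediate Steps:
$f = 1$
$A{\left(x,E \right)} = - \frac{E}{2} + \frac{-5 + x^{2} - E}{x}$ ($A{\left(x,E \right)} = \frac{\left(x x - E\right) - 5}{x} + \frac{E}{-2} = \frac{\left(x^{2} - E\right) - 5}{x} + E \left(- \frac{1}{2}\right) = \frac{-5 + x^{2} - E}{x} - \frac{E}{2} = - \frac{E}{2} + \frac{-5 + x^{2} - E}{x}$)
$A{\left(8,1 \right)} 45 + f = \left(8 - \frac{5}{8} - \frac{1}{2} - 1 \cdot \frac{1}{8}\right) 45 + 1 = \left(8 - \frac{5}{8} - \frac{1}{2} - \frac{1}{8}\right) 45 + 1 = \frac{27}{4} \cdot 45 + 1 = \frac{1215}{4} + 1 = \frac{1219}{4}$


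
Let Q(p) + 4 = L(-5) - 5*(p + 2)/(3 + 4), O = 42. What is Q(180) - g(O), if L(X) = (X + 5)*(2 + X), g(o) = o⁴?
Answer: -3111830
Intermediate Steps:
L(X) = (2 + X)*(5 + X) (L(X) = (5 + X)*(2 + X) = (2 + X)*(5 + X))
Q(p) = -38/7 - 5*p/7 (Q(p) = -4 + ((10 + (-5)² + 7*(-5)) - 5*(p + 2)/(3 + 4)) = -4 + ((10 + 25 - 35) - 5*(2 + p)/7) = -4 + (0 - 5*(2 + p)/7) = -4 + (0 - 5*(2/7 + p/7)) = -4 + (0 + (-10/7 - 5*p/7)) = -4 + (-10/7 - 5*p/7) = -38/7 - 5*p/7)
Q(180) - g(O) = (-38/7 - 5/7*180) - 1*42⁴ = (-38/7 - 900/7) - 1*3111696 = -134 - 3111696 = -3111830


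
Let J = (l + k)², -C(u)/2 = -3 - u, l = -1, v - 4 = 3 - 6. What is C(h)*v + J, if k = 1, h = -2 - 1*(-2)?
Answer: 6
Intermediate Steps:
v = 1 (v = 4 + (3 - 6) = 4 - 3 = 1)
h = 0 (h = -2 + 2 = 0)
C(u) = 6 + 2*u (C(u) = -2*(-3 - u) = 6 + 2*u)
J = 0 (J = (-1 + 1)² = 0² = 0)
C(h)*v + J = (6 + 2*0)*1 + 0 = (6 + 0)*1 + 0 = 6*1 + 0 = 6 + 0 = 6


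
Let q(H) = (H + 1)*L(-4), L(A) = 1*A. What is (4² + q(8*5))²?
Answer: 21904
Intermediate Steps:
L(A) = A
q(H) = -4 - 4*H (q(H) = (H + 1)*(-4) = (1 + H)*(-4) = -4 - 4*H)
(4² + q(8*5))² = (4² + (-4 - 32*5))² = (16 + (-4 - 4*40))² = (16 + (-4 - 160))² = (16 - 164)² = (-148)² = 21904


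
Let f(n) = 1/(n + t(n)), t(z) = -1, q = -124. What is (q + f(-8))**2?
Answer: 1247689/81 ≈ 15404.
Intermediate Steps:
f(n) = 1/(-1 + n) (f(n) = 1/(n - 1) = 1/(-1 + n))
(q + f(-8))**2 = (-124 + 1/(-1 - 8))**2 = (-124 + 1/(-9))**2 = (-124 - 1/9)**2 = (-1117/9)**2 = 1247689/81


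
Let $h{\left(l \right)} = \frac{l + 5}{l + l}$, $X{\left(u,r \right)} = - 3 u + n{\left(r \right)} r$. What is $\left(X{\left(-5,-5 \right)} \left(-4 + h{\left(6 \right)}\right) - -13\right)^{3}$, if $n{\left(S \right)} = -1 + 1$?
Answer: $- \frac{2352637}{64} \approx -36760.0$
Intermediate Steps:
$n{\left(S \right)} = 0$
$X{\left(u,r \right)} = - 3 u$ ($X{\left(u,r \right)} = - 3 u + 0 r = - 3 u + 0 = - 3 u$)
$h{\left(l \right)} = \frac{5 + l}{2 l}$
$\left(X{\left(-5,-5 \right)} \left(-4 + h{\left(6 \right)}\right) - -13\right)^{3} = \left(\left(-3\right) \left(-5\right) \left(-4 + \frac{5 + 6}{2 \cdot 6}\right) - -13\right)^{3} = \left(15 \left(-4 + \frac{1}{2} \cdot \frac{1}{6} \cdot 11\right) + 13\right)^{3} = \left(15 \left(-4 + \frac{11}{12}\right) + 13\right)^{3} = \left(15 \left(- \frac{37}{12}\right) + 13\right)^{3} = \left(- \frac{185}{4} + 13\right)^{3} = \left(- \frac{133}{4}\right)^{3} = - \frac{2352637}{64}$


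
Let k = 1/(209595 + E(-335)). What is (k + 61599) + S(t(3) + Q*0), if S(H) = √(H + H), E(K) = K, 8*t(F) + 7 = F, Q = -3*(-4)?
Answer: 12890206741/209260 + I ≈ 61599.0 + 1.0*I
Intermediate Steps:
Q = 12
t(F) = -7/8 + F/8
k = 1/209260 (k = 1/(209595 - 335) = 1/209260 ≈ 4.7787e-6)
S(H) = √2*√H (S(H) = √(2*H) = √2*√H)
(k + 61599) + S(t(3) + Q*0) = (1/209260 + 61599) + √2*√((-7/8 + (⅛)*3) + 12*0) = 12890206741/209260 + √2*√((-7/8 + 3/8) + 0) = 12890206741/209260 + √2*√(-½ + 0) = 12890206741/209260 + √2*√(-½) = 12890206741/209260 + √2*(I*√2/2) = 12890206741/209260 + I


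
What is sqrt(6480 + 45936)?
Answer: 24*sqrt(91) ≈ 228.95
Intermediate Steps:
sqrt(6480 + 45936) = sqrt(52416) = 24*sqrt(91)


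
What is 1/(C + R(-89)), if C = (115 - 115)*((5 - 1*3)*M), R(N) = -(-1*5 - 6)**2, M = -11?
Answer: -1/121 ≈ -0.0082645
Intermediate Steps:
R(N) = -121 (R(N) = -(-5 - 6)**2 = -1*(-11)**2 = -1*121 = -121)
C = 0 (C = (115 - 115)*((5 - 1*3)*(-11)) = 0*((5 - 3)*(-11)) = 0*(2*(-11)) = 0*(-22) = 0)
1/(C + R(-89)) = 1/(0 - 121) = 1/(-121) = -1/121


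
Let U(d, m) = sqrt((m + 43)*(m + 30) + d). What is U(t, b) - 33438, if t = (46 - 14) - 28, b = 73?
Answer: -33438 + 12*sqrt(83) ≈ -33329.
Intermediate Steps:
t = 4 (t = 32 - 28 = 4)
U(d, m) = sqrt(d + (30 + m)*(43 + m)) (U(d, m) = sqrt((43 + m)*(30 + m) + d) = sqrt((30 + m)*(43 + m) + d) = sqrt(d + (30 + m)*(43 + m)))
U(t, b) - 33438 = sqrt(1290 + 4 + 73**2 + 73*73) - 33438 = sqrt(1290 + 4 + 5329 + 5329) - 33438 = sqrt(11952) - 33438 = 12*sqrt(83) - 33438 = -33438 + 12*sqrt(83)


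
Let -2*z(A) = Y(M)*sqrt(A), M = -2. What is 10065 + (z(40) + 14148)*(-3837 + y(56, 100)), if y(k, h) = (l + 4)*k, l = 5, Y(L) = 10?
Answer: -47145219 + 33330*sqrt(10) ≈ -4.7040e+7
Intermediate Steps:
y(k, h) = 9*k (y(k, h) = (5 + 4)*k = 9*k)
z(A) = -5*sqrt(A)
10065 + (z(40) + 14148)*(-3837 + y(56, 100)) = 10065 + (-10*sqrt(10) + 14148)*(-3837 + 9*56) = 10065 + (-10*sqrt(10) + 14148)*(-3837 + 504) = 10065 + (-10*sqrt(10) + 14148)*(-3333) = 10065 + (14148 - 10*sqrt(10))*(-3333) = 10065 + (-47155284 + 33330*sqrt(10)) = -47145219 + 33330*sqrt(10)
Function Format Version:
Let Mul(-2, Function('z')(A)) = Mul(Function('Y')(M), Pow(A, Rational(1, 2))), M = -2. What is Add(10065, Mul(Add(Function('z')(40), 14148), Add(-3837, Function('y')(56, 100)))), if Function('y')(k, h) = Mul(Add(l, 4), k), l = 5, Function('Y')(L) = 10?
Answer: Add(-47145219, Mul(33330, Pow(10, Rational(1, 2)))) ≈ -4.7040e+7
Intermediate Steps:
Function('y')(k, h) = Mul(9, k) (Function('y')(k, h) = Mul(Add(5, 4), k) = Mul(9, k))
Function('z')(A) = Mul(-5, Pow(A, Rational(1, 2))) (Function('z')(A) = Mul(Rational(-1, 2), Mul(10, Pow(A, Rational(1, 2)))) = Mul(-5, Pow(A, Rational(1, 2))))
Add(10065, Mul(Add(Function('z')(40), 14148), Add(-3837, Function('y')(56, 100)))) = Add(10065, Mul(Add(Mul(-5, Pow(40, Rational(1, 2))), 14148), Add(-3837, Mul(9, 56)))) = Add(10065, Mul(Add(Mul(-5, Mul(2, Pow(10, Rational(1, 2)))), 14148), Add(-3837, 504))) = Add(10065, Mul(Add(Mul(-10, Pow(10, Rational(1, 2))), 14148), -3333)) = Add(10065, Mul(Add(14148, Mul(-10, Pow(10, Rational(1, 2)))), -3333)) = Add(10065, Add(-47155284, Mul(33330, Pow(10, Rational(1, 2))))) = Add(-47145219, Mul(33330, Pow(10, Rational(1, 2))))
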